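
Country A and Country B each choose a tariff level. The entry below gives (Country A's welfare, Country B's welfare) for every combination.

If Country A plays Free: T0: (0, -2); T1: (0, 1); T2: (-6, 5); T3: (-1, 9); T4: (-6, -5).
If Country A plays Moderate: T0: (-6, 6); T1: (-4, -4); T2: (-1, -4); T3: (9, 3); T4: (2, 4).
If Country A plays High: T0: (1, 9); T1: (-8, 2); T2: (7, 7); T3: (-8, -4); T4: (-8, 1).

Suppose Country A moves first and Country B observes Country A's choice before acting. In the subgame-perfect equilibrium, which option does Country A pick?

High

Solve by backward induction (Country A leads).
- Free → Country B plays T3 (best of -2, 1, 5, 9, -5); Country A gets -1.
- Moderate → Country B plays T0 (best of 6, -4, -4, 3, 4); Country A gets -6.
- High → Country B plays T0 (best of 9, 2, 7, -4, 1); Country A gets 1.
Among -1, -6, 1, the best is 1 at High. Subgame-perfect outcome: (High, T0) with payoffs (1, 9).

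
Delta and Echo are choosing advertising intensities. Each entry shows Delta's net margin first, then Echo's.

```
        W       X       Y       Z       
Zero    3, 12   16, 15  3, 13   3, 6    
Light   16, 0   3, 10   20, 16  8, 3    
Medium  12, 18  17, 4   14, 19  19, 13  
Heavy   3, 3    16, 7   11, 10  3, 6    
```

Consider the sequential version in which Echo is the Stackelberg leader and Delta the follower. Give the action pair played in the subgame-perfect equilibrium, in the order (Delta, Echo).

Backward induction with Echo moving first.
- W: Delta compares 3, 16, 12, 3 and picks Light; Echo would get 0.
- X: Delta compares 16, 3, 17, 16 and picks Medium; Echo would get 4.
- Y: Delta compares 3, 20, 14, 11 and picks Light; Echo would get 16.
- Z: Delta compares 3, 8, 19, 3 and picks Medium; Echo would get 13.
Maximizing over 0, 4, 16, 13, Echo chooses Y. Subgame-perfect outcome: (Light, Y) with payoffs (20, 16).

(Light, Y)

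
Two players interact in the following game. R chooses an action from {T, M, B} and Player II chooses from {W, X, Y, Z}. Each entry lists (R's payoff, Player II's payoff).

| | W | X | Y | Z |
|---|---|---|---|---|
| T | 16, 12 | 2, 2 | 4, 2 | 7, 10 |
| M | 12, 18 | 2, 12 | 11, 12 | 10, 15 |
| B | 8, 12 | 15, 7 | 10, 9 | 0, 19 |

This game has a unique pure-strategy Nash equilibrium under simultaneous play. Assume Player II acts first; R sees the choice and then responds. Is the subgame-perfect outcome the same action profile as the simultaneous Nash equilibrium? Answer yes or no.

no

Solve by backward induction (Player II leads).
- W → R plays T (best of 16, 12, 8); Player II gets 12.
- X → R plays B (best of 2, 2, 15); Player II gets 7.
- Y → R plays M (best of 4, 11, 10); Player II gets 12.
- Z → R plays M (best of 7, 10, 0); Player II gets 15.
Among 12, 7, 12, 15, the best is 15 at Z. Subgame-perfect outcome: (M, Z) with payoffs (10, 15).
For the simultaneous game, intersect best replies.
R's best replies: W→T; X→B; Y→M; Z→M.
Player II's best replies: T→W; M→W; B→Z.
The unique mutual best reply is (T, W), giving (16, 12).
Sequential outcome (M, Z) differs from the Nash profile (T, W).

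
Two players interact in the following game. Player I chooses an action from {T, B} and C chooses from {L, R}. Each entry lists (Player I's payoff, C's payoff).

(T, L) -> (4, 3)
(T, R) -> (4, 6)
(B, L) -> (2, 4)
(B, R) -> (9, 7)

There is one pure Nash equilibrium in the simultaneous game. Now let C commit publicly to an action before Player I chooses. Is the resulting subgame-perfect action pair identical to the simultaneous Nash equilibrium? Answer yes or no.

Player I best-responds to each possible C move:
- L → Player I plays T (best of 4, 2); C gets 3.
- R → Player I plays B (best of 4, 9); C gets 7.
Among 3, 7, the best is 7 at R. Subgame-perfect outcome: (B, R) with payoffs (9, 7).
For the simultaneous game, intersect best replies.
Player I's best replies: L→T; R→B.
C's best replies: T→R; B→R.
Only (B, R) has each player best-responding; Nash payoffs (9, 7).
Sequential outcome (B, R) coincides with the Nash profile (B, R).

yes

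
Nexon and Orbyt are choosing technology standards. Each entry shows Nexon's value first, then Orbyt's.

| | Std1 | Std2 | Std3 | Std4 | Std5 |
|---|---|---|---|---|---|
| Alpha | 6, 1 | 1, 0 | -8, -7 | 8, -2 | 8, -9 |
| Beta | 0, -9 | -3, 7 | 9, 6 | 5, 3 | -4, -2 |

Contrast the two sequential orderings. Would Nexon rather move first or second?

second

If Nexon leads: Orbyt's best replies are Alpha→Std1, Beta→Std2; Nexon's induced payoffs 6, -3; outcome (Alpha, Std1), payoffs (6, 1).
If Orbyt leads: Nexon's best replies are Std1→Alpha, Std2→Alpha, Std3→Beta, Std4→Alpha, Std5→Alpha; Orbyt's induced payoffs 1, 0, 6, -2, -9; outcome (Beta, Std3), payoffs (9, 6).
Nexon gets 6 moving first and 9 moving second, so Nexon prefers to move second.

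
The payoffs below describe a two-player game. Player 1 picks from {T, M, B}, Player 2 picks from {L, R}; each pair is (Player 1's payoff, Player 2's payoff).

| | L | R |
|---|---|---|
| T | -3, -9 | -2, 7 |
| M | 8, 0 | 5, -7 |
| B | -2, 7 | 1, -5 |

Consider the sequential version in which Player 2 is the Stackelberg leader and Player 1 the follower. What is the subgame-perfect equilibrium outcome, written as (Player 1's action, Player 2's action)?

Solve by backward induction (Player 2 leads).
- L: BR = M, leader payoff 0.
- R: BR = M, leader payoff -7.
Maximizing over 0, -7, Player 2 chooses L. Subgame-perfect outcome: (M, L) with payoffs (8, 0).

(M, L)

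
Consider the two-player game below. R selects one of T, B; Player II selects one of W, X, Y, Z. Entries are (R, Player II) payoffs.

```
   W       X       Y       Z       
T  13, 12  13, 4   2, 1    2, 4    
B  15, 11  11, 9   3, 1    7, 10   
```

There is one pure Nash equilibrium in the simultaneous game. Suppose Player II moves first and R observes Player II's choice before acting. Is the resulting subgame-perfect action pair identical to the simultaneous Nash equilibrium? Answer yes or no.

R best-responds to each possible Player II move:
- W: R compares 13, 15 and picks B; Player II would get 11.
- X: R compares 13, 11 and picks T; Player II would get 4.
- Y: R compares 2, 3 and picks B; Player II would get 1.
- Z: R compares 2, 7 and picks B; Player II would get 10.
Maximizing over 11, 4, 1, 10, Player II chooses W. Subgame-perfect outcome: (B, W) with payoffs (15, 11).
Under simultaneous play:
R's best replies: W→B; X→T; Y→B; Z→B.
Player II's best replies: T→W; B→W.
The unique mutual best reply is (B, W), giving (15, 11).
Sequential outcome (B, W) coincides with the Nash profile (B, W).

yes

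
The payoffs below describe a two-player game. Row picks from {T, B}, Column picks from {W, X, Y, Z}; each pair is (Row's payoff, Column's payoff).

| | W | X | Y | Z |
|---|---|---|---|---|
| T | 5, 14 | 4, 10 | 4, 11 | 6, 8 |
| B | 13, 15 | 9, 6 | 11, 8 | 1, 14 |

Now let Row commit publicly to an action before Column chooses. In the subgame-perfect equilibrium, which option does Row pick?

Backward induction with Row moving first.
- T: Column compares 14, 10, 11, 8 and picks W; Row would get 5.
- B: Column compares 15, 6, 8, 14 and picks W; Row would get 13.
Row's induced payoffs are 5, 13, so Row commits to B. Subgame-perfect outcome: (B, W) with payoffs (13, 15).

B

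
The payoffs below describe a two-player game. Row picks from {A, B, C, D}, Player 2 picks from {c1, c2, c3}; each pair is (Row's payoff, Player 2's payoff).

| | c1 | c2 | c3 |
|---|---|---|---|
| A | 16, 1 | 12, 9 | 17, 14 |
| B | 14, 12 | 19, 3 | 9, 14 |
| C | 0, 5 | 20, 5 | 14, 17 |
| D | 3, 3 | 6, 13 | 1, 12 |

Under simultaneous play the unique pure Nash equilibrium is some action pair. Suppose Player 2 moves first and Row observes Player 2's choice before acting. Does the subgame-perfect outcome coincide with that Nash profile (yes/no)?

yes

Work backward from Row's decision.
- c1: BR = A, leader payoff 1.
- c2: BR = C, leader payoff 5.
- c3: BR = A, leader payoff 14.
Maximizing over 1, 5, 14, Player 2 chooses c3. Subgame-perfect outcome: (A, c3) with payoffs (17, 14).
Under simultaneous play:
Row's best replies: c1→A; c2→C; c3→A.
Player 2's best replies: A→c3; B→c3; C→c3; D→c2.
Only (A, c3) has each player best-responding; Nash payoffs (17, 14).
Sequential outcome (A, c3) coincides with the Nash profile (A, c3).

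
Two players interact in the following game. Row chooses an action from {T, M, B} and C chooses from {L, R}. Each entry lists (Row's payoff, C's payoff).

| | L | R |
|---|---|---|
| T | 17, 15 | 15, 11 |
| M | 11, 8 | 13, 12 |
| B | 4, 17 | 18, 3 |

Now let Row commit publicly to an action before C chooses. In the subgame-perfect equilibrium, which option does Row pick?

C best-responds to each possible Row move:
- T → C plays L (best of 15, 11); Row gets 17.
- M → C plays R (best of 8, 12); Row gets 13.
- B → C plays L (best of 17, 3); Row gets 4.
Among 17, 13, 4, the best is 17 at T. Subgame-perfect outcome: (T, L) with payoffs (17, 15).

T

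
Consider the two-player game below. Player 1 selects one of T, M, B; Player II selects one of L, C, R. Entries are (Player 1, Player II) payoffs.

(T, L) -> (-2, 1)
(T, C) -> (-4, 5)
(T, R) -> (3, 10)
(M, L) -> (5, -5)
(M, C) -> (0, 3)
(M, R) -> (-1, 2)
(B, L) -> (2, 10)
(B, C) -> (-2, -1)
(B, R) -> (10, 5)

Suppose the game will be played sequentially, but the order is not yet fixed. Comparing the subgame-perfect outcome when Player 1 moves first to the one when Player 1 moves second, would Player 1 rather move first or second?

second

If Player 1 leads: Player II's best replies are T→R, M→C, B→L; Player 1's induced payoffs 3, 0, 2; outcome (T, R), payoffs (3, 10).
If Player II leads: Player 1's best replies are L→M, C→M, R→B; Player II's induced payoffs -5, 3, 5; outcome (B, R), payoffs (10, 5).
Player 1 gets 3 moving first and 10 moving second, so Player 1 prefers to move second.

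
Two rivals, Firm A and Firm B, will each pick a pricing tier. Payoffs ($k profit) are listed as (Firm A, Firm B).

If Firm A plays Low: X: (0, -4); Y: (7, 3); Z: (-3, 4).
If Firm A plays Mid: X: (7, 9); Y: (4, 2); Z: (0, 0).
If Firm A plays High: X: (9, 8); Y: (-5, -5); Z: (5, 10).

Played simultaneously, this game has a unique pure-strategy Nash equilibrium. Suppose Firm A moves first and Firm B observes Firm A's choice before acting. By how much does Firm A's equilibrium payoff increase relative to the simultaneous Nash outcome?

2

Work backward from Firm B's decision.
- Low → Firm B plays Z (best of -4, 3, 4); Firm A gets -3.
- Mid → Firm B plays X (best of 9, 2, 0); Firm A gets 7.
- High → Firm B plays Z (best of 8, -5, 10); Firm A gets 5.
Firm A's induced payoffs are -3, 7, 5, so Firm A commits to Mid. Subgame-perfect outcome: (Mid, X) with payoffs (7, 9).
Now find the simultaneous Nash equilibrium.
Firm A's best replies: X→High; Y→Low; Z→High.
Firm B's best replies: Low→Z; Mid→X; High→Z.
Only (High, Z) has each player best-responding; Nash payoffs (5, 10).
Firm A's commitment gain: 7 − 5 = 2.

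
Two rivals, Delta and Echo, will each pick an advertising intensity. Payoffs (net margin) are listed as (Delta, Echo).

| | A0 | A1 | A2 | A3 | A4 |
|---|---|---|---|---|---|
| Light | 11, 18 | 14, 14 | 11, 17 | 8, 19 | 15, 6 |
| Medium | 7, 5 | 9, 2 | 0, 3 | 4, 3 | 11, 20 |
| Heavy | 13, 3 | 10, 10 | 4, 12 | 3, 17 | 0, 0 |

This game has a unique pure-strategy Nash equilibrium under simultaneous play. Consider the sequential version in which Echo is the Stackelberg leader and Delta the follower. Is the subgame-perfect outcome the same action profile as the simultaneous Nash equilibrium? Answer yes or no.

Solve by backward induction (Echo leads).
- A0 → Delta plays Heavy (best of 11, 7, 13); Echo gets 3.
- A1 → Delta plays Light (best of 14, 9, 10); Echo gets 14.
- A2 → Delta plays Light (best of 11, 0, 4); Echo gets 17.
- A3 → Delta plays Light (best of 8, 4, 3); Echo gets 19.
- A4 → Delta plays Light (best of 15, 11, 0); Echo gets 6.
Maximizing over 3, 14, 17, 19, 6, Echo chooses A3. Subgame-perfect outcome: (Light, A3) with payoffs (8, 19).
For the simultaneous game, intersect best replies.
Delta's best replies: A0→Heavy; A1→Light; A2→Light; A3→Light; A4→Light.
Echo's best replies: Light→A3; Medium→A4; Heavy→A3.
The unique mutual best reply is (Light, A3), giving (8, 19).
Sequential outcome (Light, A3) coincides with the Nash profile (Light, A3).

yes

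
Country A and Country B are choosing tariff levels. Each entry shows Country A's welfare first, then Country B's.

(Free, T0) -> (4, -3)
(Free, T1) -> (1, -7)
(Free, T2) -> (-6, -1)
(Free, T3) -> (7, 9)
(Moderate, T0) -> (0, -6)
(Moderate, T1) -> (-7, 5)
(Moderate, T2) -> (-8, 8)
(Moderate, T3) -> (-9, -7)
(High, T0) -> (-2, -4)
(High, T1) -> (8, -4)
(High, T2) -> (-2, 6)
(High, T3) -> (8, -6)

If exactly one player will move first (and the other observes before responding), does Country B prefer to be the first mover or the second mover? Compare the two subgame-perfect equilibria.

If Country A leads: Country B's best replies are Free→T3, Moderate→T2, High→T2; Country A's induced payoffs 7, -8, -2; outcome (Free, T3), payoffs (7, 9).
If Country B leads: Country A's best replies are T0→Free, T1→High, T2→High, T3→High; Country B's induced payoffs -3, -4, 6, -6; outcome (High, T2), payoffs (-2, 6).
Country B gets 6 moving first and 9 moving second, so Country B prefers to move second.

second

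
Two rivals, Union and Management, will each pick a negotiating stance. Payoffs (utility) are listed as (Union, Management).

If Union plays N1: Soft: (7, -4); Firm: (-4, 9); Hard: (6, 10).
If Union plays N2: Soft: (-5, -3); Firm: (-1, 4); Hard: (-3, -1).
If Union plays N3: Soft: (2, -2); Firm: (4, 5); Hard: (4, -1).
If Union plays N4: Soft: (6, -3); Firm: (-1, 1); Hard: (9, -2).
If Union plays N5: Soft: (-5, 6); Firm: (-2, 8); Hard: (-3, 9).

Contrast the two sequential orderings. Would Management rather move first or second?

If Union leads: Management's best replies are N1→Hard, N2→Firm, N3→Firm, N4→Firm, N5→Hard; Union's induced payoffs 6, -1, 4, -1, -3; outcome (N1, Hard), payoffs (6, 10).
If Management leads: Union's best replies are Soft→N1, Firm→N3, Hard→N4; Management's induced payoffs -4, 5, -2; outcome (N3, Firm), payoffs (4, 5).
Management gets 5 moving first and 10 moving second, so Management prefers to move second.

second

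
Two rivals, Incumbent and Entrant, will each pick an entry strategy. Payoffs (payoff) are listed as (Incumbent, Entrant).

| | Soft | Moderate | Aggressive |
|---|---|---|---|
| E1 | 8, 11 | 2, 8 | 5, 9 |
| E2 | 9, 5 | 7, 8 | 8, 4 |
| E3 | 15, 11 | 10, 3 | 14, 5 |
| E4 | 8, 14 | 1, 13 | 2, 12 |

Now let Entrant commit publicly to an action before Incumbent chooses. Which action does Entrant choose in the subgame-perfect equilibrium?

Solve by backward induction (Entrant leads).
- Soft: BR = E3, leader payoff 11.
- Moderate: BR = E3, leader payoff 3.
- Aggressive: BR = E3, leader payoff 5.
Among 11, 3, 5, the best is 11 at Soft. Subgame-perfect outcome: (E3, Soft) with payoffs (15, 11).

Soft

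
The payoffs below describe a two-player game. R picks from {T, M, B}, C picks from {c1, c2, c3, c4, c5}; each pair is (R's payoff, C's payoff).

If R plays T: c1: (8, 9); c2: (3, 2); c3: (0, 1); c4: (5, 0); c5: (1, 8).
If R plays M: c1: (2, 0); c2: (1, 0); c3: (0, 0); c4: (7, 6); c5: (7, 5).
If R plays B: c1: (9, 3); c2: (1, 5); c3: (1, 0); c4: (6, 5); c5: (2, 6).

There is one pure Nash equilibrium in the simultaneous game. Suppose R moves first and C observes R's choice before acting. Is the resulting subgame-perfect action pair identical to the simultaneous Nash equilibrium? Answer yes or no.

C best-responds to each possible R move:
- T: C compares 9, 2, 1, 0, 8 and picks c1; R would get 8.
- M: C compares 0, 0, 0, 6, 5 and picks c4; R would get 7.
- B: C compares 3, 5, 0, 5, 6 and picks c5; R would get 2.
Among 8, 7, 2, the best is 8 at T. Subgame-perfect outcome: (T, c1) with payoffs (8, 9).
For the simultaneous game, intersect best replies.
R's best replies: c1→B; c2→T; c3→B; c4→M; c5→M.
C's best replies: T→c1; M→c4; B→c5.
Only (M, c4) has each player best-responding; Nash payoffs (7, 6).
Sequential outcome (T, c1) differs from the Nash profile (M, c4).

no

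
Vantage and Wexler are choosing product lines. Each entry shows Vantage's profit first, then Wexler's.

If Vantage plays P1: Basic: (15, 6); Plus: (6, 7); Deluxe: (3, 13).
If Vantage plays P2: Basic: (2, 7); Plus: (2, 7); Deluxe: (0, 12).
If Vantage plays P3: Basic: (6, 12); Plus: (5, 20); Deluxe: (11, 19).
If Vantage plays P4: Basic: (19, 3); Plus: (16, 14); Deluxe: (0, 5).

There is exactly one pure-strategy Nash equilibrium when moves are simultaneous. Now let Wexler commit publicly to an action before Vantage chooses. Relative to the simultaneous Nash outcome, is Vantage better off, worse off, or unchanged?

worse off

Work backward from Vantage's decision.
- Basic: Vantage compares 15, 2, 6, 19 and picks P4; Wexler would get 3.
- Plus: Vantage compares 6, 2, 5, 16 and picks P4; Wexler would get 14.
- Deluxe: Vantage compares 3, 0, 11, 0 and picks P3; Wexler would get 19.
Maximizing over 3, 14, 19, Wexler chooses Deluxe. Subgame-perfect outcome: (P3, Deluxe) with payoffs (11, 19).
Under simultaneous play:
Vantage's best replies: Basic→P4; Plus→P4; Deluxe→P3.
Wexler's best replies: P1→Deluxe; P2→Deluxe; P3→Plus; P4→Plus.
Only (P4, Plus) has each player best-responding; Nash payoffs (16, 14).
Vantage earns 11 sequentially versus 16 at the Nash outcome: worse off.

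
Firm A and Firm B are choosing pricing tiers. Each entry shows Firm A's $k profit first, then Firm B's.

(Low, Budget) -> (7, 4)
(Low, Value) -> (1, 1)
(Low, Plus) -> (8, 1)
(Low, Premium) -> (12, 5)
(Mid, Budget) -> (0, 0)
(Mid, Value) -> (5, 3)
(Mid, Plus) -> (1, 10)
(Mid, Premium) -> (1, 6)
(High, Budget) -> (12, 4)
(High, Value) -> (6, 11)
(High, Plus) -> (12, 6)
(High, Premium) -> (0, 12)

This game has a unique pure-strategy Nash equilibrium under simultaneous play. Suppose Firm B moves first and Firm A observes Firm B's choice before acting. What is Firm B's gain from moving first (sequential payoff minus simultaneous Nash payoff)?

6

Firm A best-responds to each possible Firm B move:
- Budget: BR = High, leader payoff 4.
- Value: BR = High, leader payoff 11.
- Plus: BR = High, leader payoff 6.
- Premium: BR = Low, leader payoff 5.
Firm B's induced payoffs are 4, 11, 6, 5, so Firm B commits to Value. Subgame-perfect outcome: (High, Value) with payoffs (6, 11).
For the simultaneous game, intersect best replies.
Firm A's best replies: Budget→High; Value→High; Plus→High; Premium→Low.
Firm B's best replies: Low→Premium; Mid→Plus; High→Premium.
Only (Low, Premium) has each player best-responding; Nash payoffs (12, 5).
Firm B's commitment gain: 11 − 5 = 6.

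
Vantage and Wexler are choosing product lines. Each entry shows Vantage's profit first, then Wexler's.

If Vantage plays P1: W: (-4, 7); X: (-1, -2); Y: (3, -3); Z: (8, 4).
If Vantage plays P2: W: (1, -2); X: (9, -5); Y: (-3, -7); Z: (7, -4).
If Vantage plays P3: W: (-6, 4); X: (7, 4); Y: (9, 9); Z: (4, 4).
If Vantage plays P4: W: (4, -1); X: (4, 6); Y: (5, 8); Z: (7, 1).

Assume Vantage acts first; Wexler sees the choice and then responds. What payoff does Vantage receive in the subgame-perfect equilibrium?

Solve by backward induction (Vantage leads).
- P1 → Wexler plays W (best of 7, -2, -3, 4); Vantage gets -4.
- P2 → Wexler plays W (best of -2, -5, -7, -4); Vantage gets 1.
- P3 → Wexler plays Y (best of 4, 4, 9, 4); Vantage gets 9.
- P4 → Wexler plays Y (best of -1, 6, 8, 1); Vantage gets 5.
Vantage's induced payoffs are -4, 1, 9, 5, so Vantage commits to P3. Subgame-perfect outcome: (P3, Y) with payoffs (9, 9).

9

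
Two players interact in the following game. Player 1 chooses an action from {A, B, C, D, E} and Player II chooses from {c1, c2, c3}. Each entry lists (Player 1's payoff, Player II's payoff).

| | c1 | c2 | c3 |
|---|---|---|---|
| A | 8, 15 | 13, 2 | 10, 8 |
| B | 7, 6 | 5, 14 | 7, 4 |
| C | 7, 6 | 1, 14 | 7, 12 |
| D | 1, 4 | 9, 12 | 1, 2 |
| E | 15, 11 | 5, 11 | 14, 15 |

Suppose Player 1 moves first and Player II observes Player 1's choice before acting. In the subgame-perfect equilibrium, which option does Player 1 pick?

E

Backward induction with Player 1 moving first.
- A: Player II compares 15, 2, 8 and picks c1; Player 1 would get 8.
- B: Player II compares 6, 14, 4 and picks c2; Player 1 would get 5.
- C: Player II compares 6, 14, 12 and picks c2; Player 1 would get 1.
- D: Player II compares 4, 12, 2 and picks c2; Player 1 would get 9.
- E: Player II compares 11, 11, 15 and picks c3; Player 1 would get 14.
Among 8, 5, 1, 9, 14, the best is 14 at E. Subgame-perfect outcome: (E, c3) with payoffs (14, 15).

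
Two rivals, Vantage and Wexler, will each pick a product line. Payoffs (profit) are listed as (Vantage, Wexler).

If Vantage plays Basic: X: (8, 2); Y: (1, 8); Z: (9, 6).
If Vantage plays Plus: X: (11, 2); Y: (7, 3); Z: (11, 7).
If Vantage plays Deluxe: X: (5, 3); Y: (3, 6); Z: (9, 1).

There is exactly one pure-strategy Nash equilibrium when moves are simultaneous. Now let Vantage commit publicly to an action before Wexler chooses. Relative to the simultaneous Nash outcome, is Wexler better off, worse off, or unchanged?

Solve by backward induction (Vantage leads).
- Basic → Wexler plays Y (best of 2, 8, 6); Vantage gets 1.
- Plus → Wexler plays Z (best of 2, 3, 7); Vantage gets 11.
- Deluxe → Wexler plays Y (best of 3, 6, 1); Vantage gets 3.
Among 1, 11, 3, the best is 11 at Plus. Subgame-perfect outcome: (Plus, Z) with payoffs (11, 7).
Under simultaneous play:
Vantage's best replies: X→Plus; Y→Plus; Z→Plus.
Wexler's best replies: Basic→Y; Plus→Z; Deluxe→Y.
The unique mutual best reply is (Plus, Z), giving (11, 7).
Wexler earns 7 sequentially versus 7 at the Nash outcome: unchanged.

unchanged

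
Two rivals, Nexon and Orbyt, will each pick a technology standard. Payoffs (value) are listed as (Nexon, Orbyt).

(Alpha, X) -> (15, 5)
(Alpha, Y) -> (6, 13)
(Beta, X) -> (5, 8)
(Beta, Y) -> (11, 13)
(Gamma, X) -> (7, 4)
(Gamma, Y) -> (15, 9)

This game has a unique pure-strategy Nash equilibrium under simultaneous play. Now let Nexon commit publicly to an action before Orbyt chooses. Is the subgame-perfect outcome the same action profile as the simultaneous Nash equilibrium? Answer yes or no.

yes

Backward induction with Nexon moving first.
- Alpha → Orbyt plays Y (best of 5, 13); Nexon gets 6.
- Beta → Orbyt plays Y (best of 8, 13); Nexon gets 11.
- Gamma → Orbyt plays Y (best of 4, 9); Nexon gets 15.
Among 6, 11, 15, the best is 15 at Gamma. Subgame-perfect outcome: (Gamma, Y) with payoffs (15, 9).
For the simultaneous game, intersect best replies.
Nexon's best replies: X→Alpha; Y→Gamma.
Orbyt's best replies: Alpha→Y; Beta→Y; Gamma→Y.
Only (Gamma, Y) has each player best-responding; Nash payoffs (15, 9).
Sequential outcome (Gamma, Y) coincides with the Nash profile (Gamma, Y).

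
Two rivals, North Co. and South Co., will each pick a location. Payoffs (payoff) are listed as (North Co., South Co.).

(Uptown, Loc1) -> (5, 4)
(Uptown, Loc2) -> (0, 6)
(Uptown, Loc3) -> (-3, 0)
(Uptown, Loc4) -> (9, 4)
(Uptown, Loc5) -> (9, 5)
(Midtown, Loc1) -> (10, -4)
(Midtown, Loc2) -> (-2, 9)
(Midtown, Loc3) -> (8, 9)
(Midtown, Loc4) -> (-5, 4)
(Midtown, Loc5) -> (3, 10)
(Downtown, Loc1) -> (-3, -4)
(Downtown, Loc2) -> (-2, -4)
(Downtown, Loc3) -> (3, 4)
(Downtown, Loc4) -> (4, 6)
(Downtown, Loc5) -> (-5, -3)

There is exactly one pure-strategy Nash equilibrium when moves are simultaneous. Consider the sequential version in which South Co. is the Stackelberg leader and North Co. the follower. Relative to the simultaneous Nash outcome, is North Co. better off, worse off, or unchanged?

Work backward from North Co.'s decision.
- Loc1: BR = Midtown, leader payoff -4.
- Loc2: BR = Uptown, leader payoff 6.
- Loc3: BR = Midtown, leader payoff 9.
- Loc4: BR = Uptown, leader payoff 4.
- Loc5: BR = Uptown, leader payoff 5.
Among -4, 6, 9, 4, 5, the best is 9 at Loc3. Subgame-perfect outcome: (Midtown, Loc3) with payoffs (8, 9).
Now find the simultaneous Nash equilibrium.
North Co.'s best replies: Loc1→Midtown; Loc2→Uptown; Loc3→Midtown; Loc4→Uptown; Loc5→Uptown.
South Co.'s best replies: Uptown→Loc2; Midtown→Loc5; Downtown→Loc4.
Only (Uptown, Loc2) has each player best-responding; Nash payoffs (0, 6).
North Co. earns 8 sequentially versus 0 at the Nash outcome: better off.

better off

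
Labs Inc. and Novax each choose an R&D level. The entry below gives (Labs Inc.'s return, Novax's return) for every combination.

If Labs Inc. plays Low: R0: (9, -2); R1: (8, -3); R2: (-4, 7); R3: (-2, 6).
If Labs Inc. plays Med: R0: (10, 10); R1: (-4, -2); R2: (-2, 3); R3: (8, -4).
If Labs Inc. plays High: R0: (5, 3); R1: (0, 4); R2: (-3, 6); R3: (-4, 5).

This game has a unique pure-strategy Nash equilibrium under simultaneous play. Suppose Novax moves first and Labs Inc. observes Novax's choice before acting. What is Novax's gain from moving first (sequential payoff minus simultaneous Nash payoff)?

Labs Inc. best-responds to each possible Novax move:
- R0: BR = Med, leader payoff 10.
- R1: BR = Low, leader payoff -3.
- R2: BR = Med, leader payoff 3.
- R3: BR = Med, leader payoff -4.
Among 10, -3, 3, -4, the best is 10 at R0. Subgame-perfect outcome: (Med, R0) with payoffs (10, 10).
For the simultaneous game, intersect best replies.
Labs Inc.'s best replies: R0→Med; R1→Low; R2→Med; R3→Med.
Novax's best replies: Low→R2; Med→R0; High→R2.
Only (Med, R0) has each player best-responding; Nash payoffs (10, 10).
Novax's commitment gain: 10 − 10 = 0.

0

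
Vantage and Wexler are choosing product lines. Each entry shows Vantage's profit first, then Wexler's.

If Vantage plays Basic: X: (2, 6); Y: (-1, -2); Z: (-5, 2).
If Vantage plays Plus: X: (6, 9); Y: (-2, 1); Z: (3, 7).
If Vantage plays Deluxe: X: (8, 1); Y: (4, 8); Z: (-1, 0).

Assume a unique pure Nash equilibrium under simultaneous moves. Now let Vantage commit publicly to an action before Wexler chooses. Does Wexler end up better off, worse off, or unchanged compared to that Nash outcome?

Work backward from Wexler's decision.
- Basic → Wexler plays X (best of 6, -2, 2); Vantage gets 2.
- Plus → Wexler plays X (best of 9, 1, 7); Vantage gets 6.
- Deluxe → Wexler plays Y (best of 1, 8, 0); Vantage gets 4.
Maximizing over 2, 6, 4, Vantage chooses Plus. Subgame-perfect outcome: (Plus, X) with payoffs (6, 9).
Under simultaneous play:
Vantage's best replies: X→Deluxe; Y→Deluxe; Z→Plus.
Wexler's best replies: Basic→X; Plus→X; Deluxe→Y.
The unique mutual best reply is (Deluxe, Y), giving (4, 8).
Wexler earns 9 sequentially versus 8 at the Nash outcome: better off.

better off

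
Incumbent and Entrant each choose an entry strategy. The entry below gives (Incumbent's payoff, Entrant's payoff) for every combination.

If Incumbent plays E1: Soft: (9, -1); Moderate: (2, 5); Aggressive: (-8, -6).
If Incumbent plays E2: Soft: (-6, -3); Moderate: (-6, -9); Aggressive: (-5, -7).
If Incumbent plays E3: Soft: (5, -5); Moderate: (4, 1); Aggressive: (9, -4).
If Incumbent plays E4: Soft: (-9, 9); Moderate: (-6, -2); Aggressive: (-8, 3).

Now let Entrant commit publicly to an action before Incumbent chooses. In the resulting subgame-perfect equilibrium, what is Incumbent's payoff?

Solve by backward induction (Entrant leads).
- Soft → Incumbent plays E1 (best of 9, -6, 5, -9); Entrant gets -1.
- Moderate → Incumbent plays E3 (best of 2, -6, 4, -6); Entrant gets 1.
- Aggressive → Incumbent plays E3 (best of -8, -5, 9, -8); Entrant gets -4.
Among -1, 1, -4, the best is 1 at Moderate. Subgame-perfect outcome: (E3, Moderate) with payoffs (4, 1).

4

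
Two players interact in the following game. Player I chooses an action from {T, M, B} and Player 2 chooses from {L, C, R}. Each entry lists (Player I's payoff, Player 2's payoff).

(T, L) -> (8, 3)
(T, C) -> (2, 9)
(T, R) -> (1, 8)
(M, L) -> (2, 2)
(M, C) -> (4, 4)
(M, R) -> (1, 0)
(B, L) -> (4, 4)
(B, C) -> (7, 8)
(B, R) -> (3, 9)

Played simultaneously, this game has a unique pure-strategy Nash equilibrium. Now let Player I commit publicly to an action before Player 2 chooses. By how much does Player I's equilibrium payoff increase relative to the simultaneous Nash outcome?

1

Backward induction with Player I moving first.
- T: BR = C, leader payoff 2.
- M: BR = C, leader payoff 4.
- B: BR = R, leader payoff 3.
Maximizing over 2, 4, 3, Player I chooses M. Subgame-perfect outcome: (M, C) with payoffs (4, 4).
Now find the simultaneous Nash equilibrium.
Player I's best replies: L→T; C→B; R→B.
Player 2's best replies: T→C; M→C; B→R.
Only (B, R) has each player best-responding; Nash payoffs (3, 9).
Player I's commitment gain: 4 − 3 = 1.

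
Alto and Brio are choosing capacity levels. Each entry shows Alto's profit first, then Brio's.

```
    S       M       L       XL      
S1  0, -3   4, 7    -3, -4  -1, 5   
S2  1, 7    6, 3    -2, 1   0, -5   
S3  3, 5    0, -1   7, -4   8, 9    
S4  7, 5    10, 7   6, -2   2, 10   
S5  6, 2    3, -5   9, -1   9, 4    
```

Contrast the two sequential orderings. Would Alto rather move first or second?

If Alto leads: Brio's best replies are S1→M, S2→S, S3→XL, S4→XL, S5→XL; Alto's induced payoffs 4, 1, 8, 2, 9; outcome (S5, XL), payoffs (9, 4).
If Brio leads: Alto's best replies are S→S4, M→S4, L→S5, XL→S5; Brio's induced payoffs 5, 7, -1, 4; outcome (S4, M), payoffs (10, 7).
Alto gets 9 moving first and 10 moving second, so Alto prefers to move second.

second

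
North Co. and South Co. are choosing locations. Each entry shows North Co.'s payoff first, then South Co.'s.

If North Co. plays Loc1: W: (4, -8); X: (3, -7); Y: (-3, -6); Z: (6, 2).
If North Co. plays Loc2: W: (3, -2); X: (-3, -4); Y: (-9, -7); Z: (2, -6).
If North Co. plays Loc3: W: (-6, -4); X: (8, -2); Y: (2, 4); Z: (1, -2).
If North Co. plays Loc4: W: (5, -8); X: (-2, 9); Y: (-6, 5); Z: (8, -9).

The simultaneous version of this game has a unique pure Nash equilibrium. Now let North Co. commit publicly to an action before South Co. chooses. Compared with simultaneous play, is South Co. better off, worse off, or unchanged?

Backward induction with North Co. moving first.
- Loc1: South Co. compares -8, -7, -6, 2 and picks Z; North Co. would get 6.
- Loc2: South Co. compares -2, -4, -7, -6 and picks W; North Co. would get 3.
- Loc3: South Co. compares -4, -2, 4, -2 and picks Y; North Co. would get 2.
- Loc4: South Co. compares -8, 9, 5, -9 and picks X; North Co. would get -2.
Maximizing over 6, 3, 2, -2, North Co. chooses Loc1. Subgame-perfect outcome: (Loc1, Z) with payoffs (6, 2).
For the simultaneous game, intersect best replies.
North Co.'s best replies: W→Loc4; X→Loc3; Y→Loc3; Z→Loc4.
South Co.'s best replies: Loc1→Z; Loc2→W; Loc3→Y; Loc4→X.
Only (Loc3, Y) has each player best-responding; Nash payoffs (2, 4).
South Co. earns 2 sequentially versus 4 at the Nash outcome: worse off.

worse off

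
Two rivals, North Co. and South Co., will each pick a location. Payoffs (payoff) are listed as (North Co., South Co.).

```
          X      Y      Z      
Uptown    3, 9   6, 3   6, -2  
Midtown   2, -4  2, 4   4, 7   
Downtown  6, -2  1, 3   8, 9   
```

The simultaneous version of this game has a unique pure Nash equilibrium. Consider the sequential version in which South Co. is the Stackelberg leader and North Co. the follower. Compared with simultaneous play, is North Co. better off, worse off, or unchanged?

unchanged

North Co. best-responds to each possible South Co. move:
- X → North Co. plays Downtown (best of 3, 2, 6); South Co. gets -2.
- Y → North Co. plays Uptown (best of 6, 2, 1); South Co. gets 3.
- Z → North Co. plays Downtown (best of 6, 4, 8); South Co. gets 9.
Among -2, 3, 9, the best is 9 at Z. Subgame-perfect outcome: (Downtown, Z) with payoffs (8, 9).
Now find the simultaneous Nash equilibrium.
North Co.'s best replies: X→Downtown; Y→Uptown; Z→Downtown.
South Co.'s best replies: Uptown→X; Midtown→Z; Downtown→Z.
Only (Downtown, Z) has each player best-responding; Nash payoffs (8, 9).
North Co. earns 8 sequentially versus 8 at the Nash outcome: unchanged.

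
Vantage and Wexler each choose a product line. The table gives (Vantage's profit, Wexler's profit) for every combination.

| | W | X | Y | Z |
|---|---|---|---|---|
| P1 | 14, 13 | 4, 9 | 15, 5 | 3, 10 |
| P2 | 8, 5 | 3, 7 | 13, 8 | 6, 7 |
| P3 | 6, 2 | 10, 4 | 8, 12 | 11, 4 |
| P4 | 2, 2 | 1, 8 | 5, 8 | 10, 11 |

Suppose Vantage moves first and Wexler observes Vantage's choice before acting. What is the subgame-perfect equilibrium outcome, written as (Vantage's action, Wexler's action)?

(P1, W)

Wexler best-responds to each possible Vantage move:
- P1: Wexler compares 13, 9, 5, 10 and picks W; Vantage would get 14.
- P2: Wexler compares 5, 7, 8, 7 and picks Y; Vantage would get 13.
- P3: Wexler compares 2, 4, 12, 4 and picks Y; Vantage would get 8.
- P4: Wexler compares 2, 8, 8, 11 and picks Z; Vantage would get 10.
Vantage's induced payoffs are 14, 13, 8, 10, so Vantage commits to P1. Subgame-perfect outcome: (P1, W) with payoffs (14, 13).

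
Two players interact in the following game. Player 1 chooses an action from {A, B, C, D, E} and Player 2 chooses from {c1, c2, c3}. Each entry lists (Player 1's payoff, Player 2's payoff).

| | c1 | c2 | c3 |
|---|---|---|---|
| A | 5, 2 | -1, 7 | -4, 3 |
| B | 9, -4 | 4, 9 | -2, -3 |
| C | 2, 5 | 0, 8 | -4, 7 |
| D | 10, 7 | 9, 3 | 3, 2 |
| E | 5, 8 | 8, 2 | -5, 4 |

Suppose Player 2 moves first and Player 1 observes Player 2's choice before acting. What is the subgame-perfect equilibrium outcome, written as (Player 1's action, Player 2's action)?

(D, c1)

Solve by backward induction (Player 2 leads).
- c1: Player 1 compares 5, 9, 2, 10, 5 and picks D; Player 2 would get 7.
- c2: Player 1 compares -1, 4, 0, 9, 8 and picks D; Player 2 would get 3.
- c3: Player 1 compares -4, -2, -4, 3, -5 and picks D; Player 2 would get 2.
Player 2's induced payoffs are 7, 3, 2, so Player 2 commits to c1. Subgame-perfect outcome: (D, c1) with payoffs (10, 7).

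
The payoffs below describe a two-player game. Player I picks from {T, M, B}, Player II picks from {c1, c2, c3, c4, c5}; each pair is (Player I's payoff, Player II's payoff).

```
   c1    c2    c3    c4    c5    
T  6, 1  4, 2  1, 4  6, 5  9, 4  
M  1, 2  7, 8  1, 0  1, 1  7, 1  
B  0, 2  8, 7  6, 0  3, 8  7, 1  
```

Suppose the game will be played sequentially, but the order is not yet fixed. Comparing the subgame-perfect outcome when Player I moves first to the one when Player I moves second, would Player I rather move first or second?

If Player I leads: Player II's best replies are T→c4, M→c2, B→c4; Player I's induced payoffs 6, 7, 3; outcome (M, c2), payoffs (7, 8).
If Player II leads: Player I's best replies are c1→T, c2→B, c3→B, c4→T, c5→T; Player II's induced payoffs 1, 7, 0, 5, 4; outcome (B, c2), payoffs (8, 7).
Player I gets 7 moving first and 8 moving second, so Player I prefers to move second.

second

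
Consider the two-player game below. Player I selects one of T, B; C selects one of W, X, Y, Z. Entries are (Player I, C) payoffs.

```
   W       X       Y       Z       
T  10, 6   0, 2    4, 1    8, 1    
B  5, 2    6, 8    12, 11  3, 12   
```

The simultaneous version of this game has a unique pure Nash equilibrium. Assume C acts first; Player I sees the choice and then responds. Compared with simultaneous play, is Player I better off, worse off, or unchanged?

Backward induction with C moving first.
- W → Player I plays T (best of 10, 5); C gets 6.
- X → Player I plays B (best of 0, 6); C gets 8.
- Y → Player I plays B (best of 4, 12); C gets 11.
- Z → Player I plays T (best of 8, 3); C gets 1.
Maximizing over 6, 8, 11, 1, C chooses Y. Subgame-perfect outcome: (B, Y) with payoffs (12, 11).
Under simultaneous play:
Player I's best replies: W→T; X→B; Y→B; Z→T.
C's best replies: T→W; B→Z.
Only (T, W) has each player best-responding; Nash payoffs (10, 6).
Player I earns 12 sequentially versus 10 at the Nash outcome: better off.

better off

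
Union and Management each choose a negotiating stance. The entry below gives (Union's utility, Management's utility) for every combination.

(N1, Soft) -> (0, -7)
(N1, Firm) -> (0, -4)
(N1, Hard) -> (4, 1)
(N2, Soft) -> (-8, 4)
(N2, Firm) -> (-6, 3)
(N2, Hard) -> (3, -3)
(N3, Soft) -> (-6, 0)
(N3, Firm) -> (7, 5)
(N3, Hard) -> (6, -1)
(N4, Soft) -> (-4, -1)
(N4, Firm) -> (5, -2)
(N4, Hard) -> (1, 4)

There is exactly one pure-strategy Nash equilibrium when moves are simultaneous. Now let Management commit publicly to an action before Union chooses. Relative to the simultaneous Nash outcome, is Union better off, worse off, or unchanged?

Solve by backward induction (Management leads).
- Soft: BR = N1, leader payoff -7.
- Firm: BR = N3, leader payoff 5.
- Hard: BR = N3, leader payoff -1.
Management's induced payoffs are -7, 5, -1, so Management commits to Firm. Subgame-perfect outcome: (N3, Firm) with payoffs (7, 5).
For the simultaneous game, intersect best replies.
Union's best replies: Soft→N1; Firm→N3; Hard→N3.
Management's best replies: N1→Hard; N2→Soft; N3→Firm; N4→Hard.
Only (N3, Firm) has each player best-responding; Nash payoffs (7, 5).
Union earns 7 sequentially versus 7 at the Nash outcome: unchanged.

unchanged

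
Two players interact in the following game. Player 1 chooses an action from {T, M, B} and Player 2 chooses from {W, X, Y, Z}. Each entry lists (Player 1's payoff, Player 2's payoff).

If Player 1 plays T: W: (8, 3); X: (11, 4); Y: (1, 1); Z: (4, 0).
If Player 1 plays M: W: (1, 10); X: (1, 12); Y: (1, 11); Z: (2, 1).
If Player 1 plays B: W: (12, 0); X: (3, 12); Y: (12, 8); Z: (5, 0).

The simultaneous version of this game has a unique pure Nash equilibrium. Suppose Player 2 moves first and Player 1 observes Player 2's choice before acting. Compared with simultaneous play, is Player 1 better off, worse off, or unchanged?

Backward induction with Player 2 moving first.
- W: BR = B, leader payoff 0.
- X: BR = T, leader payoff 4.
- Y: BR = B, leader payoff 8.
- Z: BR = B, leader payoff 0.
Player 2's induced payoffs are 0, 4, 8, 0, so Player 2 commits to Y. Subgame-perfect outcome: (B, Y) with payoffs (12, 8).
Under simultaneous play:
Player 1's best replies: W→B; X→T; Y→B; Z→B.
Player 2's best replies: T→X; M→X; B→X.
Only (T, X) has each player best-responding; Nash payoffs (11, 4).
Player 1 earns 12 sequentially versus 11 at the Nash outcome: better off.

better off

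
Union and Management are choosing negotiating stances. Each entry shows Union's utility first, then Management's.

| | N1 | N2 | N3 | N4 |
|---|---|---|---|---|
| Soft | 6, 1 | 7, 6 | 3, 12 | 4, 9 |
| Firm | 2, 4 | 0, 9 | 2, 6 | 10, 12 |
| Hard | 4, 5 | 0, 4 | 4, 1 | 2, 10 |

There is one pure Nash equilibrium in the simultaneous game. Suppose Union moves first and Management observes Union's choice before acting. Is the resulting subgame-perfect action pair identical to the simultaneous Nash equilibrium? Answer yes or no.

Backward induction with Union moving first.
- Soft: Management compares 1, 6, 12, 9 and picks N3; Union would get 3.
- Firm: Management compares 4, 9, 6, 12 and picks N4; Union would get 10.
- Hard: Management compares 5, 4, 1, 10 and picks N4; Union would get 2.
Among 3, 10, 2, the best is 10 at Firm. Subgame-perfect outcome: (Firm, N4) with payoffs (10, 12).
Under simultaneous play:
Union's best replies: N1→Soft; N2→Soft; N3→Hard; N4→Firm.
Management's best replies: Soft→N3; Firm→N4; Hard→N4.
Only (Firm, N4) has each player best-responding; Nash payoffs (10, 12).
Sequential outcome (Firm, N4) coincides with the Nash profile (Firm, N4).

yes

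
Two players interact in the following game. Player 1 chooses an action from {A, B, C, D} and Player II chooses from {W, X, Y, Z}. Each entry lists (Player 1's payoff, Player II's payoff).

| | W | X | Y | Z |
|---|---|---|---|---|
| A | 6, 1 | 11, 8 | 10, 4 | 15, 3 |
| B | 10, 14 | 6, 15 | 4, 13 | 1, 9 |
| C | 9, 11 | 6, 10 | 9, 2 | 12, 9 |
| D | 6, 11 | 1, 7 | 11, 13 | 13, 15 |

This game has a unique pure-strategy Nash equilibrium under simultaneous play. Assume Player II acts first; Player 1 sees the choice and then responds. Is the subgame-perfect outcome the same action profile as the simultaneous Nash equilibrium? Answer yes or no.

no

Solve by backward induction (Player II leads).
- W: Player 1 compares 6, 10, 9, 6 and picks B; Player II would get 14.
- X: Player 1 compares 11, 6, 6, 1 and picks A; Player II would get 8.
- Y: Player 1 compares 10, 4, 9, 11 and picks D; Player II would get 13.
- Z: Player 1 compares 15, 1, 12, 13 and picks A; Player II would get 3.
Among 14, 8, 13, 3, the best is 14 at W. Subgame-perfect outcome: (B, W) with payoffs (10, 14).
Under simultaneous play:
Player 1's best replies: W→B; X→A; Y→D; Z→A.
Player II's best replies: A→X; B→X; C→W; D→Z.
Only (A, X) has each player best-responding; Nash payoffs (11, 8).
Sequential outcome (B, W) differs from the Nash profile (A, X).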